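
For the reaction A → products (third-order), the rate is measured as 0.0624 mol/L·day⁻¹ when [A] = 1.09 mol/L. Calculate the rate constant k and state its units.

0.04818 (mol/L)⁻²·day⁻¹

Step 1: rate = k[A]^3, so k = rate / [A]^3.
Step 2: k = 0.0624 / (1.09)^3 = 0.0624 / 1.295.
Step 3: k = 0.04818 (mol/L)⁻²·day⁻¹.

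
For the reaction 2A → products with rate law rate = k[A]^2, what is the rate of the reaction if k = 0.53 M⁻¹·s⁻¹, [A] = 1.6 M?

1.357 M/s

Step 1: Identify the rate law: rate = k[A]^2
Step 2: Substitute values: rate = 0.53 × (1.6)^2
Step 3: Calculate: rate = 0.53 × 2.56 = 1.3568 M/s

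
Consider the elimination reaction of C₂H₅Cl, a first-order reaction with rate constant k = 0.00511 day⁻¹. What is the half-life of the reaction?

135.6 day

Step 1: For a first-order reaction, t₁/₂ = ln(2)/k
Step 2: t₁/₂ = ln(2)/0.00511
Step 3: t₁/₂ = 0.6931/0.00511 = 135.6 day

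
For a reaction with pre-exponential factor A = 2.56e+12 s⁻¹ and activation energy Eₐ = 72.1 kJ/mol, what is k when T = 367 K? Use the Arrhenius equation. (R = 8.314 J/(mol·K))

1.40e+02 s⁻¹

Step 1: Use the Arrhenius equation: k = A × exp(-Eₐ/RT)
Step 2: Convert Eₐ to J/mol: 72.1 kJ/mol = 72100 J/mol
Step 3: Calculate the exponent: -Eₐ/(RT) = -72100/(8.314 × 367) = -23.62975
Step 4: k = 2.56e+12 × exp(-23.62975)
Step 5: k = 2.56e+12 × 5.46676e-11 = 1.3995e+02 s⁻¹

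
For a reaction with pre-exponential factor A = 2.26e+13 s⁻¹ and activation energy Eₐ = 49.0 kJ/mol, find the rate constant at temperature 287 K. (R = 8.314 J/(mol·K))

2.73e+04 s⁻¹

Step 1: Use the Arrhenius equation: k = A × exp(-Eₐ/RT)
Step 2: Convert Eₐ to J/mol: 49.0 kJ/mol = 49000 J/mol
Step 3: Calculate the exponent: -Eₐ/(RT) = -49000/(8.314 × 287) = -20.53545
Step 4: k = 2.26e+13 × exp(-20.53545)
Step 5: k = 2.26e+13 × 1.20661e-09 = 2.7269e+04 s⁻¹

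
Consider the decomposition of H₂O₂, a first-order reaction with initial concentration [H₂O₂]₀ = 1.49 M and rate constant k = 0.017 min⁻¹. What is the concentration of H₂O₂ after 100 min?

0.2722 M

Step 1: For a first-order reaction: [H₂O₂] = [H₂O₂]₀ × e^(-kt)
Step 2: [H₂O₂] = 1.49 × e^(-0.017 × 100)
Step 3: [H₂O₂] = 1.49 × e^(-1.7)
Step 4: [H₂O₂] = 1.49 × 0.182684 = 0.2722 M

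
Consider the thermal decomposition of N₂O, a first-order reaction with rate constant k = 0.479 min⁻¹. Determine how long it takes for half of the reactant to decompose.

1.447 min

Step 1: For a first-order reaction, t₁/₂ = ln(2)/k
Step 2: t₁/₂ = ln(2)/0.479
Step 3: t₁/₂ = 0.6931/0.479 = 1.447 min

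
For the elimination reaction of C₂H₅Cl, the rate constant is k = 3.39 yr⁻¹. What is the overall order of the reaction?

first order (1)

Step 1: The units of k for an nth-order reaction are (concentration)^(1-n)·(time)⁻¹.
Step 2: Here k has units yr⁻¹, so the concentration exponent is 0.
Step 3: 1 - n = 0 ⇒ n = 1. The reaction is first order.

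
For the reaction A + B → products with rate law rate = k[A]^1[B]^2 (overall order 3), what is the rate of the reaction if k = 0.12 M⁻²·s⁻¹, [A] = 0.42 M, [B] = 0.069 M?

0.00024 M/s

Step 1: The rate law is rate = k[A]^1[B]^2, overall order = 1+2 = 3
Step 2: Substitute values: rate = 0.12 × (0.42)^1 × (0.069)^2
Step 3: rate = 0.12 × 0.42 × 0.004761 = 0.000239954 M/s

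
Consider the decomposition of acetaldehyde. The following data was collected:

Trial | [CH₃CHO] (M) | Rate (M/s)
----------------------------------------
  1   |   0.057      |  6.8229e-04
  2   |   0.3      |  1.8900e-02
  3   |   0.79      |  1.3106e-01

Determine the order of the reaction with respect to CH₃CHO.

second order (2)

Step 1: Compare trials to find order n where rate₂/rate₁ = ([CH₃CHO]₂/[CH₃CHO]₁)^n
Step 2: rate₂/rate₁ = 1.8900e-02/6.8229e-04 = 27.7
Step 3: [CH₃CHO]₂/[CH₃CHO]₁ = 0.3/0.057 = 5.263
Step 4: n = ln(27.7)/ln(5.263) = 2.00 ≈ 2
Step 5: The reaction is second order in CH₃CHO.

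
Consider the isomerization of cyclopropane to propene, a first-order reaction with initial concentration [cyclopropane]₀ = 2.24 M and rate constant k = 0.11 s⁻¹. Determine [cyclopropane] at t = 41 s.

0.02464 M

Step 1: For a first-order reaction: [cyclopropane] = [cyclopropane]₀ × e^(-kt)
Step 2: [cyclopropane] = 2.24 × e^(-0.11 × 41)
Step 3: [cyclopropane] = 2.24 × e^(-4.51)
Step 4: [cyclopropane] = 2.24 × 0.0109985 = 0.02464 M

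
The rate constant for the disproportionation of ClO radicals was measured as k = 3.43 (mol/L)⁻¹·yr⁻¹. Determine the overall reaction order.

second order (2)

Step 1: The units of k for an nth-order reaction are (concentration)^(1-n)·(time)⁻¹.
Step 2: Here k has units (mol/L)⁻¹·yr⁻¹, so the concentration exponent is -1.
Step 3: 1 - n = -1 ⇒ n = 2. The reaction is second order.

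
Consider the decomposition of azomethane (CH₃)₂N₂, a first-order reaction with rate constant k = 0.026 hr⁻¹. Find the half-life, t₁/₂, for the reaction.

26.66 hr

Step 1: For a first-order reaction, t₁/₂ = ln(2)/k
Step 2: t₁/₂ = ln(2)/0.026
Step 3: t₁/₂ = 0.6931/0.026 = 26.66 hr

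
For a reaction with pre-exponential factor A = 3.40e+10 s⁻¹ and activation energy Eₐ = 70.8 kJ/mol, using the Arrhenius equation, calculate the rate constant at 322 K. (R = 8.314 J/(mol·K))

1.11e-01 s⁻¹

Step 1: Use the Arrhenius equation: k = A × exp(-Eₐ/RT)
Step 2: Convert Eₐ to J/mol: 70.8 kJ/mol = 70800 J/mol
Step 3: Calculate the exponent: -Eₐ/(RT) = -70800/(8.314 × 322) = -26.44645
Step 4: k = 3.40e+10 × exp(-26.44645)
Step 5: k = 3.40e+10 × 3.26928e-12 = 1.1116e-01 s⁻¹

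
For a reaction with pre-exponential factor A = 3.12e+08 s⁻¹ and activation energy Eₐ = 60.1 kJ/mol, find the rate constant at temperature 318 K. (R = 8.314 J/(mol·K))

4.19e-02 s⁻¹

Step 1: Use the Arrhenius equation: k = A × exp(-Eₐ/RT)
Step 2: Convert Eₐ to J/mol: 60.1 kJ/mol = 60100 J/mol
Step 3: Calculate the exponent: -Eₐ/(RT) = -60100/(8.314 × 318) = -22.73198
Step 4: k = 3.12e+08 × exp(-22.73198)
Step 5: k = 3.12e+08 × 1.34161e-10 = 4.1858e-02 s⁻¹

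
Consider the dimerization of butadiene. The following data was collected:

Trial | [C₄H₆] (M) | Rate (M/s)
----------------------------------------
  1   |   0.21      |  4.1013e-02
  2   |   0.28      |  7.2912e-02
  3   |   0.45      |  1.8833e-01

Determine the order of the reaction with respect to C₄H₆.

second order (2)

Step 1: Compare trials to find order n where rate₂/rate₁ = ([C₄H₆]₂/[C₄H₆]₁)^n
Step 2: rate₂/rate₁ = 7.2912e-02/4.1013e-02 = 1.778
Step 3: [C₄H₆]₂/[C₄H₆]₁ = 0.28/0.21 = 1.333
Step 4: n = ln(1.778)/ln(1.333) = 2.00 ≈ 2
Step 5: The reaction is second order in C₄H₆.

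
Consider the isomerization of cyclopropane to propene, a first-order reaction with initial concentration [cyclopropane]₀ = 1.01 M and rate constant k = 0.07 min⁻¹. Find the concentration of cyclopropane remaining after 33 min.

0.1003 M

Step 1: For a first-order reaction: [cyclopropane] = [cyclopropane]₀ × e^(-kt)
Step 2: [cyclopropane] = 1.01 × e^(-0.07 × 33)
Step 3: [cyclopropane] = 1.01 × e^(-2.31)
Step 4: [cyclopropane] = 1.01 × 0.0992613 = 0.1003 M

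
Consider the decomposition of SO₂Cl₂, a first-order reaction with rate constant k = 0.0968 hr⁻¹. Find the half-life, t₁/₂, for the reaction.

7.161 hr

Step 1: For a first-order reaction, t₁/₂ = ln(2)/k
Step 2: t₁/₂ = ln(2)/0.0968
Step 3: t₁/₂ = 0.6931/0.0968 = 7.161 hr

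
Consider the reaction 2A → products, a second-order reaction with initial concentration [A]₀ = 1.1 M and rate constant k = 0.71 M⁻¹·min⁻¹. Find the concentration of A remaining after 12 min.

0.1061 M

Step 1: For a second-order reaction: 1/[A] = 1/[A]₀ + kt
Step 2: 1/[A] = 1/1.1 + 0.71 × 12
Step 3: 1/[A] = 0.9091 + 8.52 = 9.429
Step 4: [A] = 1/9.429 = 0.1061 M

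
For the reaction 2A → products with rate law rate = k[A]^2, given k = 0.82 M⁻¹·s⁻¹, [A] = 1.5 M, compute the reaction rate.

1.845 M/s

Step 1: Identify the rate law: rate = k[A]^2
Step 2: Substitute values: rate = 0.82 × (1.5)^2
Step 3: Calculate: rate = 0.82 × 2.25 = 1.845 M/s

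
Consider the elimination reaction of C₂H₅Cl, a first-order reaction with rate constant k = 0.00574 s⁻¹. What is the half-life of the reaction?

120.8 s

Step 1: For a first-order reaction, t₁/₂ = ln(2)/k
Step 2: t₁/₂ = ln(2)/0.00574
Step 3: t₁/₂ = 0.6931/0.00574 = 120.8 s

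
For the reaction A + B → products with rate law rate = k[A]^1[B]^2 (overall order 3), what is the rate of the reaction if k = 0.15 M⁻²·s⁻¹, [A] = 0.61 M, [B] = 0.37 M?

0.01253 M/s

Step 1: The rate law is rate = k[A]^1[B]^2, overall order = 1+2 = 3
Step 2: Substitute values: rate = 0.15 × (0.61)^1 × (0.37)^2
Step 3: rate = 0.15 × 0.61 × 0.1369 = 0.0125263 M/s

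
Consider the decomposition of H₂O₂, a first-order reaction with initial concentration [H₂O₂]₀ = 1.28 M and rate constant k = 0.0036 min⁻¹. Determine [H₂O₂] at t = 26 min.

1.166 M

Step 1: For a first-order reaction: [H₂O₂] = [H₂O₂]₀ × e^(-kt)
Step 2: [H₂O₂] = 1.28 × e^(-0.0036 × 26)
Step 3: [H₂O₂] = 1.28 × e^(-0.0936)
Step 4: [H₂O₂] = 1.28 × 0.910647 = 1.166 M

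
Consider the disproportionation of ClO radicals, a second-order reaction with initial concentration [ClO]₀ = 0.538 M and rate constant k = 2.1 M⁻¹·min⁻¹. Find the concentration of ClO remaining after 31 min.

0.01493 M

Step 1: For a second-order reaction: 1/[ClO] = 1/[ClO]₀ + kt
Step 2: 1/[ClO] = 1/0.538 + 2.1 × 31
Step 3: 1/[ClO] = 1.859 + 65.1 = 66.96
Step 4: [ClO] = 1/66.96 = 0.01493 M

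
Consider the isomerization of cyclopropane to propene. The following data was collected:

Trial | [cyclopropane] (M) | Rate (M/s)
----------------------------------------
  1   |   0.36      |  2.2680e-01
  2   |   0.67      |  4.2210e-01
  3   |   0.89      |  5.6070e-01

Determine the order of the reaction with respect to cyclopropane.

first order (1)

Step 1: Compare trials to find order n where rate₂/rate₁ = ([cyclopropane]₂/[cyclopropane]₁)^n
Step 2: rate₂/rate₁ = 4.2210e-01/2.2680e-01 = 1.861
Step 3: [cyclopropane]₂/[cyclopropane]₁ = 0.67/0.36 = 1.861
Step 4: n = ln(1.861)/ln(1.861) = 1.00 ≈ 1
Step 5: The reaction is first order in cyclopropane.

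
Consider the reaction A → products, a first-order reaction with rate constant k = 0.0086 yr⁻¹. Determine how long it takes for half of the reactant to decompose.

80.6 yr

Step 1: For a first-order reaction, t₁/₂ = ln(2)/k
Step 2: t₁/₂ = ln(2)/0.0086
Step 3: t₁/₂ = 0.6931/0.0086 = 80.6 yr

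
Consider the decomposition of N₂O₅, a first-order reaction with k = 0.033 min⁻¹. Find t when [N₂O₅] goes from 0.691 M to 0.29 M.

26.31 min

Step 1: For first-order: t = ln([N₂O₅]₀/[N₂O₅])/k
Step 2: t = ln(0.691/0.29)/0.033
Step 3: t = ln(2.383)/0.033
Step 4: t = 0.8683/0.033 = 26.31 min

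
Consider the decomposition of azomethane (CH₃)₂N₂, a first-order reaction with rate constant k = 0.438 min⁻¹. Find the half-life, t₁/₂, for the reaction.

1.583 min

Step 1: For a first-order reaction, t₁/₂ = ln(2)/k
Step 2: t₁/₂ = ln(2)/0.438
Step 3: t₁/₂ = 0.6931/0.438 = 1.583 min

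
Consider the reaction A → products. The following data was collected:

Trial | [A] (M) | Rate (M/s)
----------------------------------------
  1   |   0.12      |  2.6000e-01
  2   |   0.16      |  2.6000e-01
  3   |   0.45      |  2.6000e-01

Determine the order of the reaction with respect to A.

zeroth order (0)

Step 1: Compare trials - when concentration changes, rate stays constant.
Step 2: rate₂/rate₁ = 2.6000e-01/2.6000e-01 = 1
Step 3: [A]₂/[A]₁ = 0.16/0.12 = 1.333
Step 4: Since rate ratio ≈ (conc ratio)^0, the reaction is zeroth order.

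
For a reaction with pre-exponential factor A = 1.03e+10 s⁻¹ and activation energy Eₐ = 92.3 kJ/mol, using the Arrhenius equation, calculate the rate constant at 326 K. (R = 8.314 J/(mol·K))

1.67e-05 s⁻¹

Step 1: Use the Arrhenius equation: k = A × exp(-Eₐ/RT)
Step 2: Convert Eₐ to J/mol: 92.3 kJ/mol = 92300 J/mol
Step 3: Calculate the exponent: -Eₐ/(RT) = -92300/(8.314 × 326) = -34.05447
Step 4: k = 1.03e+10 × exp(-34.05447)
Step 5: k = 1.03e+10 × 1.62305e-15 = 1.6717e-05 s⁻¹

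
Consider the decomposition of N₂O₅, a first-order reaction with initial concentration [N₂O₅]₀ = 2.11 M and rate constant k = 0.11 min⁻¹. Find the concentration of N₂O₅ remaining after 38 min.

0.03228 M

Step 1: For a first-order reaction: [N₂O₅] = [N₂O₅]₀ × e^(-kt)
Step 2: [N₂O₅] = 2.11 × e^(-0.11 × 38)
Step 3: [N₂O₅] = 2.11 × e^(-4.18)
Step 4: [N₂O₅] = 2.11 × 0.0152985 = 0.03228 M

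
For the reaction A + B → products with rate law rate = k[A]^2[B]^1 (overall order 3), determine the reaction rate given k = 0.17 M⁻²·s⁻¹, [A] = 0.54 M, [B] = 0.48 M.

0.02379 M/s

Step 1: The rate law is rate = k[A]^2[B]^1, overall order = 2+1 = 3
Step 2: Substitute values: rate = 0.17 × (0.54)^2 × (0.48)^1
Step 3: rate = 0.17 × 0.2916 × 0.48 = 0.0237946 M/s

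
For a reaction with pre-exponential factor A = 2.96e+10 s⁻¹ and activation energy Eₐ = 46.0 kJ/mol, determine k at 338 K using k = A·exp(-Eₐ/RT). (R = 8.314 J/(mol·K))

2.30e+03 s⁻¹

Step 1: Use the Arrhenius equation: k = A × exp(-Eₐ/RT)
Step 2: Convert Eₐ to J/mol: 46.0 kJ/mol = 46000 J/mol
Step 3: Calculate the exponent: -Eₐ/(RT) = -46000/(8.314 × 338) = -16.36934
Step 4: k = 2.96e+10 × exp(-16.36934)
Step 5: k = 2.96e+10 × 7.77832e-08 = 2.3024e+03 s⁻¹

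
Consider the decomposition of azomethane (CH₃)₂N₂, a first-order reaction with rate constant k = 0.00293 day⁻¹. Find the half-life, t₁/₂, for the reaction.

236.6 day

Step 1: For a first-order reaction, t₁/₂ = ln(2)/k
Step 2: t₁/₂ = ln(2)/0.00293
Step 3: t₁/₂ = 0.6931/0.00293 = 236.6 day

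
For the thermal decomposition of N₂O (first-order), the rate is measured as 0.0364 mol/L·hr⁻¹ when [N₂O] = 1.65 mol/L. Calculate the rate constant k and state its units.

0.02206 hr⁻¹

Step 1: rate = k[N₂O]^1, so k = rate / [N₂O]^1.
Step 2: k = 0.0364 / (1.65)^1 = 0.0364 / 1.65.
Step 3: k = 0.02206 hr⁻¹.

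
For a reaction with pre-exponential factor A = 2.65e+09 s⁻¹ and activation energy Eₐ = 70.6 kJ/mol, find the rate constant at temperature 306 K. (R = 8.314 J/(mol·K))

2.35e-03 s⁻¹

Step 1: Use the Arrhenius equation: k = A × exp(-Eₐ/RT)
Step 2: Convert Eₐ to J/mol: 70.6 kJ/mol = 70600 J/mol
Step 3: Calculate the exponent: -Eₐ/(RT) = -70600/(8.314 × 306) = -27.75066
Step 4: k = 2.65e+09 × exp(-27.75066)
Step 5: k = 2.65e+09 × 8.87241e-13 = 2.3512e-03 s⁻¹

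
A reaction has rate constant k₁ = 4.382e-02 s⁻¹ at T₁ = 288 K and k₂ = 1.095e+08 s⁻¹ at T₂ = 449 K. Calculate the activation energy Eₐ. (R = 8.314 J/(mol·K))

144.5 kJ/mol

Step 1: Use the two-temperature Arrhenius form: ln(k₂/k₁) = -Eₐ/R × (1/T₂ - 1/T₁)
Step 2: ln(k₂/k₁) = ln(1.095e+08/4.382e-02) = ln(2.49886e+09) = 21.6391
Step 3: 1/T₂ - 1/T₁ = 1/449 - 1/288 = -1.245051e-03 K⁻¹
Step 4: Eₐ = -R × ln(k₂/k₁) / (1/T₂ - 1/T₁) = -8.314 × 21.6391 / -1.245051e-03
Step 5: Eₐ = 1.4450e+05 J/mol = 144.5 kJ/mol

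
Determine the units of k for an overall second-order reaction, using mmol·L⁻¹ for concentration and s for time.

(mmol·L⁻¹)⁻¹·s⁻¹

Step 1: For overall order n, rate = k × (concentration)^n.
Step 2: Rate has units mmol·L⁻¹·s⁻¹; concentration term has units (mmol·L⁻¹)^2.
Step 3: k = rate / (concentration)^n, so units of k = (mmol·L⁻¹)^(1-2)·s⁻¹ = (mmol·L⁻¹)⁻¹·s⁻¹.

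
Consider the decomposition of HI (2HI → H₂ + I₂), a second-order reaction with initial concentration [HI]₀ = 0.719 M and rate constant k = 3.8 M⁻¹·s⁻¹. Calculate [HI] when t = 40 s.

0.006519 M

Step 1: For a second-order reaction: 1/[HI] = 1/[HI]₀ + kt
Step 2: 1/[HI] = 1/0.719 + 3.8 × 40
Step 3: 1/[HI] = 1.391 + 152 = 153.4
Step 4: [HI] = 1/153.4 = 0.006519 M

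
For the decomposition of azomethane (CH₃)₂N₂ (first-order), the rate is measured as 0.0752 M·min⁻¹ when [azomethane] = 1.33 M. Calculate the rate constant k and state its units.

0.05654 min⁻¹

Step 1: rate = k[azomethane]^1, so k = rate / [azomethane]^1.
Step 2: k = 0.0752 / (1.33)^1 = 0.0752 / 1.33.
Step 3: k = 0.05654 min⁻¹.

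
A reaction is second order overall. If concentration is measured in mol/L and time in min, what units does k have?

(mol/L)⁻¹·min⁻¹

Step 1: For overall order n, rate = k × (concentration)^n.
Step 2: Rate has units mol/L·min⁻¹; concentration term has units (mol/L)^2.
Step 3: k = rate / (concentration)^n, so units of k = (mol/L)^(1-2)·min⁻¹ = (mol/L)⁻¹·min⁻¹.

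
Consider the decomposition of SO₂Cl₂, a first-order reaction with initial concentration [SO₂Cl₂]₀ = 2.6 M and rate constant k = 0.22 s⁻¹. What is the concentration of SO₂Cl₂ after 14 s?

0.1195 M

Step 1: For a first-order reaction: [SO₂Cl₂] = [SO₂Cl₂]₀ × e^(-kt)
Step 2: [SO₂Cl₂] = 2.6 × e^(-0.22 × 14)
Step 3: [SO₂Cl₂] = 2.6 × e^(-3.08)
Step 4: [SO₂Cl₂] = 2.6 × 0.0459593 = 0.1195 M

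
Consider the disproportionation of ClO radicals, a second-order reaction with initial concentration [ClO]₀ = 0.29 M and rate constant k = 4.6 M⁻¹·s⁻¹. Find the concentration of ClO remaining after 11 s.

0.0185 M

Step 1: For a second-order reaction: 1/[ClO] = 1/[ClO]₀ + kt
Step 2: 1/[ClO] = 1/0.29 + 4.6 × 11
Step 3: 1/[ClO] = 3.448 + 50.6 = 54.05
Step 4: [ClO] = 1/54.05 = 0.0185 M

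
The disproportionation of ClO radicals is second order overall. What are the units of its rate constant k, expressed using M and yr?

M⁻¹·yr⁻¹

Step 1: For overall order n, rate = k × (concentration)^n.
Step 2: Rate has units M·yr⁻¹; concentration term has units M^2.
Step 3: k = rate / (concentration)^n, so units of k = M^(1-2)·yr⁻¹ = M⁻¹·yr⁻¹.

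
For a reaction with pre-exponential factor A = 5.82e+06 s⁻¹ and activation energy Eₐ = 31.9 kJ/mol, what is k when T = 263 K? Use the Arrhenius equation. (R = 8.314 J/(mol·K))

2.69e+00 s⁻¹

Step 1: Use the Arrhenius equation: k = A × exp(-Eₐ/RT)
Step 2: Convert Eₐ to J/mol: 31.9 kJ/mol = 31900 J/mol
Step 3: Calculate the exponent: -Eₐ/(RT) = -31900/(8.314 × 263) = -14.58898
Step 4: k = 5.82e+06 × exp(-14.58898)
Step 5: k = 5.82e+06 × 4.61409e-07 = 2.6854e+00 s⁻¹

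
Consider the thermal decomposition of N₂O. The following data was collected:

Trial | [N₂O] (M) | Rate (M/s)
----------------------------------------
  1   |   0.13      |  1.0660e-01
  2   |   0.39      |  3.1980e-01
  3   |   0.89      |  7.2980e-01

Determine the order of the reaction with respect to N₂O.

first order (1)

Step 1: Compare trials to find order n where rate₂/rate₁ = ([N₂O]₂/[N₂O]₁)^n
Step 2: rate₂/rate₁ = 3.1980e-01/1.0660e-01 = 3
Step 3: [N₂O]₂/[N₂O]₁ = 0.39/0.13 = 3
Step 4: n = ln(3)/ln(3) = 1.00 ≈ 1
Step 5: The reaction is first order in N₂O.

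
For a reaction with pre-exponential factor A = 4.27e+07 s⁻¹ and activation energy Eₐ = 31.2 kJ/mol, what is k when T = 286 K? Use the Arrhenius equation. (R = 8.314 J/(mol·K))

8.55e+01 s⁻¹

Step 1: Use the Arrhenius equation: k = A × exp(-Eₐ/RT)
Step 2: Convert Eₐ to J/mol: 31.2 kJ/mol = 31200 J/mol
Step 3: Calculate the exponent: -Eₐ/(RT) = -31200/(8.314 × 286) = -13.12135
Step 4: k = 4.27e+07 × exp(-13.12135)
Step 5: k = 4.27e+07 × 2.00203e-06 = 8.5487e+01 s⁻¹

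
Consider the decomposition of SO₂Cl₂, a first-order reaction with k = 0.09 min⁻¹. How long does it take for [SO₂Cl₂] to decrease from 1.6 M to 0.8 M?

7.702 min

Step 1: For first-order: t = ln([SO₂Cl₂]₀/[SO₂Cl₂])/k
Step 2: t = ln(1.6/0.8)/0.09
Step 3: t = ln(2)/0.09
Step 4: t = 0.6931/0.09 = 7.702 min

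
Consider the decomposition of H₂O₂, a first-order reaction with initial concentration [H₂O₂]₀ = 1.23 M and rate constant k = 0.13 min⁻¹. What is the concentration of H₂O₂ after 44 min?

0.004034 M

Step 1: For a first-order reaction: [H₂O₂] = [H₂O₂]₀ × e^(-kt)
Step 2: [H₂O₂] = 1.23 × e^(-0.13 × 44)
Step 3: [H₂O₂] = 1.23 × e^(-5.72)
Step 4: [H₂O₂] = 1.23 × 0.00327971 = 0.004034 M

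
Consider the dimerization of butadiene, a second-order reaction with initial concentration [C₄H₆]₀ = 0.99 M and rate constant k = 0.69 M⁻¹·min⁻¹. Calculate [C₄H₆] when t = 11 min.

0.1163 M

Step 1: For a second-order reaction: 1/[C₄H₆] = 1/[C₄H₆]₀ + kt
Step 2: 1/[C₄H₆] = 1/0.99 + 0.69 × 11
Step 3: 1/[C₄H₆] = 1.01 + 7.59 = 8.6
Step 4: [C₄H₆] = 1/8.6 = 0.1163 M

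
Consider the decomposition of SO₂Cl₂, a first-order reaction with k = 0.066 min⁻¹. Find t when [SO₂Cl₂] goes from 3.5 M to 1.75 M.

10.5 min

Step 1: For first-order: t = ln([SO₂Cl₂]₀/[SO₂Cl₂])/k
Step 2: t = ln(3.5/1.75)/0.066
Step 3: t = ln(2)/0.066
Step 4: t = 0.6931/0.066 = 10.5 min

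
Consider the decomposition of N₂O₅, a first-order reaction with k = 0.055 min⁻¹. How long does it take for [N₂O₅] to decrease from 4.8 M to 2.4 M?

12.6 min

Step 1: For first-order: t = ln([N₂O₅]₀/[N₂O₅])/k
Step 2: t = ln(4.8/2.4)/0.055
Step 3: t = ln(2)/0.055
Step 4: t = 0.6931/0.055 = 12.6 min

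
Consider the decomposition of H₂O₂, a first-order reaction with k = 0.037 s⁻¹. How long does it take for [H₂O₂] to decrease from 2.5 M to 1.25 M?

18.73 s

Step 1: For first-order: t = ln([H₂O₂]₀/[H₂O₂])/k
Step 2: t = ln(2.5/1.25)/0.037
Step 3: t = ln(2)/0.037
Step 4: t = 0.6931/0.037 = 18.73 s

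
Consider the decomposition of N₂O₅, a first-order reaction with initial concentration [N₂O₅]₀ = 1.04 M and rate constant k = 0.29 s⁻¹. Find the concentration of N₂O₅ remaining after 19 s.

0.004208 M

Step 1: For a first-order reaction: [N₂O₅] = [N₂O₅]₀ × e^(-kt)
Step 2: [N₂O₅] = 1.04 × e^(-0.29 × 19)
Step 3: [N₂O₅] = 1.04 × e^(-5.51)
Step 4: [N₂O₅] = 1.04 × 0.00404611 = 0.004208 M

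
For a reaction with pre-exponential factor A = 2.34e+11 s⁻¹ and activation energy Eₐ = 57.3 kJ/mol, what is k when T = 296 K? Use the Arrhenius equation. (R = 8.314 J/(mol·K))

1.81e+01 s⁻¹

Step 1: Use the Arrhenius equation: k = A × exp(-Eₐ/RT)
Step 2: Convert Eₐ to J/mol: 57.3 kJ/mol = 57300 J/mol
Step 3: Calculate the exponent: -Eₐ/(RT) = -57300/(8.314 × 296) = -23.28375
Step 4: k = 2.34e+11 × exp(-23.28375)
Step 5: k = 2.34e+11 × 7.72673e-11 = 1.8081e+01 s⁻¹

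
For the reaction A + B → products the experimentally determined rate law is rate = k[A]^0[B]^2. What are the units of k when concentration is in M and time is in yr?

M⁻¹·yr⁻¹

Step 1: Overall order = 0 + 2 = 2.
Step 2: rate has units M·yr⁻¹; [A]^0[B]^2 has units M^2.
Step 3: k = rate/([A]^0[B]^2), so units of k = M^(1-2)·yr⁻¹ = M⁻¹·yr⁻¹.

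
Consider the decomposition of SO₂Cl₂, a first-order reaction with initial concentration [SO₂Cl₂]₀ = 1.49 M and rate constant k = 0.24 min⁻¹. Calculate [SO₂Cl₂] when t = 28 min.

0.001798 M

Step 1: For a first-order reaction: [SO₂Cl₂] = [SO₂Cl₂]₀ × e^(-kt)
Step 2: [SO₂Cl₂] = 1.49 × e^(-0.24 × 28)
Step 3: [SO₂Cl₂] = 1.49 × e^(-6.72)
Step 4: [SO₂Cl₂] = 1.49 × 0.00120654 = 0.001798 M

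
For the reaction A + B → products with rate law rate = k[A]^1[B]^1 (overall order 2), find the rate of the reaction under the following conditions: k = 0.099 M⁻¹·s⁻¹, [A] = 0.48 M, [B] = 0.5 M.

0.02376 M/s

Step 1: The rate law is rate = k[A]^1[B]^1, overall order = 1+1 = 2
Step 2: Substitute values: rate = 0.099 × (0.48)^1 × (0.5)^1
Step 3: rate = 0.099 × 0.48 × 0.5 = 0.02376 M/s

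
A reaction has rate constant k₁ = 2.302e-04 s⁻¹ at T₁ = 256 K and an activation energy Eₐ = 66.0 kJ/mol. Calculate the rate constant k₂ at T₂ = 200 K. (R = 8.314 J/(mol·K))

3.902e-08 s⁻¹

Step 1: Use the two-temperature Arrhenius form: ln(k₂/k₁) = -Eₐ/R × (1/T₂ - 1/T₁)
Step 2: Convert Eₐ to J/mol: 66.0 kJ/mol = 66000 J/mol
Step 3: 1/T₂ - 1/T₁ = 1/200 - 1/256 = 1.093750e-03 K⁻¹
Step 4: ln(k₂/k₁) = -66000/8.314 × 1.093750e-03 = -8.68264
Step 5: k₂ = k₁ × exp(-8.68264) = 2.302e-04 × 1.69503e-04 = 3.902e-08 s⁻¹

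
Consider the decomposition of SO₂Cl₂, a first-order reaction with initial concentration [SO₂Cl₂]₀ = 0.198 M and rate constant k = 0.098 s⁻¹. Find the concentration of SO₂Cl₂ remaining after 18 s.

0.03393 M

Step 1: For a first-order reaction: [SO₂Cl₂] = [SO₂Cl₂]₀ × e^(-kt)
Step 2: [SO₂Cl₂] = 0.198 × e^(-0.098 × 18)
Step 3: [SO₂Cl₂] = 0.198 × e^(-1.764)
Step 4: [SO₂Cl₂] = 0.198 × 0.171358 = 0.03393 M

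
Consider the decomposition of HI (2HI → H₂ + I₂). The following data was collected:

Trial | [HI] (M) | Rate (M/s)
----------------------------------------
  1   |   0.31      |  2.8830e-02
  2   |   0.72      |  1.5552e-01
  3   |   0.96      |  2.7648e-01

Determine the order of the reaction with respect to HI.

second order (2)

Step 1: Compare trials to find order n where rate₂/rate₁ = ([HI]₂/[HI]₁)^n
Step 2: rate₂/rate₁ = 1.5552e-01/2.8830e-02 = 5.394
Step 3: [HI]₂/[HI]₁ = 0.72/0.31 = 2.323
Step 4: n = ln(5.394)/ln(2.323) = 2.00 ≈ 2
Step 5: The reaction is second order in HI.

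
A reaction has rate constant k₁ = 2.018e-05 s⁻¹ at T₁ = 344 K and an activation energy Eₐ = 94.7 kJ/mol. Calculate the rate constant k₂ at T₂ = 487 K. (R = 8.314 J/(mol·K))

3.369e-01 s⁻¹

Step 1: Use the two-temperature Arrhenius form: ln(k₂/k₁) = -Eₐ/R × (1/T₂ - 1/T₁)
Step 2: Convert Eₐ to J/mol: 94.7 kJ/mol = 94700 J/mol
Step 3: 1/T₂ - 1/T₁ = 1/487 - 1/344 = -8.535887e-04 K⁻¹
Step 4: ln(k₂/k₁) = -94700/8.314 × -8.535887e-04 = 9.72274
Step 5: k₂ = k₁ × exp(9.72274) = 2.018e-05 × 1.66929e+04 = 3.369e-01 s⁻¹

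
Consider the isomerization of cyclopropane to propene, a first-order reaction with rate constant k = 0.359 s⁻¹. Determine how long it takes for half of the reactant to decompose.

1.931 s

Step 1: For a first-order reaction, t₁/₂ = ln(2)/k
Step 2: t₁/₂ = ln(2)/0.359
Step 3: t₁/₂ = 0.6931/0.359 = 1.931 s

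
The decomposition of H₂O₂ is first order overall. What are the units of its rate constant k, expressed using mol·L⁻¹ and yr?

yr⁻¹

Step 1: For overall order n, rate = k × (concentration)^n.
Step 2: Rate has units mol·L⁻¹·yr⁻¹; concentration term has units (mol·L⁻¹)^1.
Step 3: k = rate / (concentration)^n, so units of k = (mol·L⁻¹)^(1-1)·yr⁻¹ = yr⁻¹.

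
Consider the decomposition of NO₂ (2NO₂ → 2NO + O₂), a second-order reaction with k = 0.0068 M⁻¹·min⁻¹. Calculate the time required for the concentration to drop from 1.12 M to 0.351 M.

287.7 min

Step 1: For second-order: t = (1/[NO₂] - 1/[NO₂]₀)/k
Step 2: t = (1/0.351 - 1/1.12)/0.0068
Step 3: t = (2.849 - 0.8929)/0.0068
Step 4: t = 1.956/0.0068 = 287.7 min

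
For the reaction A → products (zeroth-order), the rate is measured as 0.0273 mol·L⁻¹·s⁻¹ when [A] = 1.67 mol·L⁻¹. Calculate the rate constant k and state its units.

0.0273 mol·L⁻¹·s⁻¹

Step 1: For a zeroth-order reaction, rate = k (independent of concentration).
Step 2: k = rate = 0.0273 mol·L⁻¹·s⁻¹.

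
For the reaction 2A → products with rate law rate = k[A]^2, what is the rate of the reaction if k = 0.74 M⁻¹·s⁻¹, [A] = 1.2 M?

1.066 M/s

Step 1: Identify the rate law: rate = k[A]^2
Step 2: Substitute values: rate = 0.74 × (1.2)^2
Step 3: Calculate: rate = 0.74 × 1.44 = 1.0656 M/s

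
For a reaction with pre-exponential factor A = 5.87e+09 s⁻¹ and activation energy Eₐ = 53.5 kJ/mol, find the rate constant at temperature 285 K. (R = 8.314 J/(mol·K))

9.18e-01 s⁻¹

Step 1: Use the Arrhenius equation: k = A × exp(-Eₐ/RT)
Step 2: Convert Eₐ to J/mol: 53.5 kJ/mol = 53500 J/mol
Step 3: Calculate the exponent: -Eₐ/(RT) = -53500/(8.314 × 285) = -22.57870
Step 4: k = 5.87e+09 × exp(-22.57870)
Step 5: k = 5.87e+09 × 1.56385e-10 = 9.1798e-01 s⁻¹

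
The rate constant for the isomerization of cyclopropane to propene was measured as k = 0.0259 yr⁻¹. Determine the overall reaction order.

first order (1)

Step 1: The units of k for an nth-order reaction are (concentration)^(1-n)·(time)⁻¹.
Step 2: Here k has units yr⁻¹, so the concentration exponent is 0.
Step 3: 1 - n = 0 ⇒ n = 1. The reaction is first order.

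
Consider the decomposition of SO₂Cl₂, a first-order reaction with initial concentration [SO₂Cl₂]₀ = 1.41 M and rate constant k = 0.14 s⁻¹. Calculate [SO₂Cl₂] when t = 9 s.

0.4 M

Step 1: For a first-order reaction: [SO₂Cl₂] = [SO₂Cl₂]₀ × e^(-kt)
Step 2: [SO₂Cl₂] = 1.41 × e^(-0.14 × 9)
Step 3: [SO₂Cl₂] = 1.41 × e^(-1.26)
Step 4: [SO₂Cl₂] = 1.41 × 0.283654 = 0.4 M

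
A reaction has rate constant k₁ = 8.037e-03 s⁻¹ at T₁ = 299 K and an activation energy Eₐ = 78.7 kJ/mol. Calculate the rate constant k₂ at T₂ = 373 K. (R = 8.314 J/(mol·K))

4.294e+00 s⁻¹

Step 1: Use the two-temperature Arrhenius form: ln(k₂/k₁) = -Eₐ/R × (1/T₂ - 1/T₁)
Step 2: Convert Eₐ to J/mol: 78.7 kJ/mol = 78700 J/mol
Step 3: 1/T₂ - 1/T₁ = 1/373 - 1/299 = -6.635165e-04 K⁻¹
Step 4: ln(k₂/k₁) = -78700/8.314 × -6.635165e-04 = 6.28082
Step 5: k₂ = k₁ × exp(6.28082) = 8.037e-03 × 5.34227e+02 = 4.294e+00 s⁻¹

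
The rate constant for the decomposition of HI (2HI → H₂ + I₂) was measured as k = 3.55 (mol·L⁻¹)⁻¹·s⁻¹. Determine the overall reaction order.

second order (2)

Step 1: The units of k for an nth-order reaction are (concentration)^(1-n)·(time)⁻¹.
Step 2: Here k has units (mol·L⁻¹)⁻¹·s⁻¹, so the concentration exponent is -1.
Step 3: 1 - n = -1 ⇒ n = 2. The reaction is second order.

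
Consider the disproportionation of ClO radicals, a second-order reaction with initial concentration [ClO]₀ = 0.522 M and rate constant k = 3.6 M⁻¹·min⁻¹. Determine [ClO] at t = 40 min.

0.006853 M

Step 1: For a second-order reaction: 1/[ClO] = 1/[ClO]₀ + kt
Step 2: 1/[ClO] = 1/0.522 + 3.6 × 40
Step 3: 1/[ClO] = 1.916 + 144 = 145.9
Step 4: [ClO] = 1/145.9 = 0.006853 M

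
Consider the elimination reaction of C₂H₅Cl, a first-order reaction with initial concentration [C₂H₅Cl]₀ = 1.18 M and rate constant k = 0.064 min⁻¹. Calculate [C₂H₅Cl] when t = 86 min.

0.004803 M

Step 1: For a first-order reaction: [C₂H₅Cl] = [C₂H₅Cl]₀ × e^(-kt)
Step 2: [C₂H₅Cl] = 1.18 × e^(-0.064 × 86)
Step 3: [C₂H₅Cl] = 1.18 × e^(-5.504)
Step 4: [C₂H₅Cl] = 1.18 × 0.00407046 = 0.004803 M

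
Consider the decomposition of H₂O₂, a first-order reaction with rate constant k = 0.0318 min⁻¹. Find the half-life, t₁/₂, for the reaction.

21.8 min

Step 1: For a first-order reaction, t₁/₂ = ln(2)/k
Step 2: t₁/₂ = ln(2)/0.0318
Step 3: t₁/₂ = 0.6931/0.0318 = 21.8 min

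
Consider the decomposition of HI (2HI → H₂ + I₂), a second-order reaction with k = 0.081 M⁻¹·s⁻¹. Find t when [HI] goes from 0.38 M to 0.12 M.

70.39 s

Step 1: For second-order: t = (1/[HI] - 1/[HI]₀)/k
Step 2: t = (1/0.12 - 1/0.38)/0.081
Step 3: t = (8.333 - 2.632)/0.081
Step 4: t = 5.702/0.081 = 70.39 s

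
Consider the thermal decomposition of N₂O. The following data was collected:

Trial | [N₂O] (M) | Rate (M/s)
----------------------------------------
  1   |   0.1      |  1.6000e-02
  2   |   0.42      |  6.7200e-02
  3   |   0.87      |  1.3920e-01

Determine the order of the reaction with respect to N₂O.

first order (1)

Step 1: Compare trials to find order n where rate₂/rate₁ = ([N₂O]₂/[N₂O]₁)^n
Step 2: rate₂/rate₁ = 6.7200e-02/1.6000e-02 = 4.2
Step 3: [N₂O]₂/[N₂O]₁ = 0.42/0.1 = 4.2
Step 4: n = ln(4.2)/ln(4.2) = 1.00 ≈ 1
Step 5: The reaction is first order in N₂O.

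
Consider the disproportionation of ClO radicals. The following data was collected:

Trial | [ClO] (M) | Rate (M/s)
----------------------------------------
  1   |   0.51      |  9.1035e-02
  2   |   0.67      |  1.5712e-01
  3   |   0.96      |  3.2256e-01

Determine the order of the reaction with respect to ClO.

second order (2)

Step 1: Compare trials to find order n where rate₂/rate₁ = ([ClO]₂/[ClO]₁)^n
Step 2: rate₂/rate₁ = 1.5712e-01/9.1035e-02 = 1.726
Step 3: [ClO]₂/[ClO]₁ = 0.67/0.51 = 1.314
Step 4: n = ln(1.726)/ln(1.314) = 2.00 ≈ 2
Step 5: The reaction is second order in ClO.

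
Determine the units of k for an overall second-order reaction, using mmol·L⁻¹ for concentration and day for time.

(mmol·L⁻¹)⁻¹·day⁻¹

Step 1: For overall order n, rate = k × (concentration)^n.
Step 2: Rate has units mmol·L⁻¹·day⁻¹; concentration term has units (mmol·L⁻¹)^2.
Step 3: k = rate / (concentration)^n, so units of k = (mmol·L⁻¹)^(1-2)·day⁻¹ = (mmol·L⁻¹)⁻¹·day⁻¹.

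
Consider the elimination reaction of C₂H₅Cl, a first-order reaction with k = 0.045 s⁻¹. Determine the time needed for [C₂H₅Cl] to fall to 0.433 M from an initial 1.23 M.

23.2 s

Step 1: For first-order: t = ln([C₂H₅Cl]₀/[C₂H₅Cl])/k
Step 2: t = ln(1.23/0.433)/0.045
Step 3: t = ln(2.841)/0.045
Step 4: t = 1.044/0.045 = 23.2 s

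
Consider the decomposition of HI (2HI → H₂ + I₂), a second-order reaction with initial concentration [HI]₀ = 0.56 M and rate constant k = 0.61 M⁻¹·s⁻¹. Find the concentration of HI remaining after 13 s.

0.1029 M

Step 1: For a second-order reaction: 1/[HI] = 1/[HI]₀ + kt
Step 2: 1/[HI] = 1/0.56 + 0.61 × 13
Step 3: 1/[HI] = 1.786 + 7.93 = 9.716
Step 4: [HI] = 1/9.716 = 0.1029 M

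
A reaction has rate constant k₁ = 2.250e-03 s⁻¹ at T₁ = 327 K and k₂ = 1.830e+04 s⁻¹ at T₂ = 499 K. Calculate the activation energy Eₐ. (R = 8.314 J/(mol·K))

125.5 kJ/mol

Step 1: Use the two-temperature Arrhenius form: ln(k₂/k₁) = -Eₐ/R × (1/T₂ - 1/T₁)
Step 2: ln(k₂/k₁) = ln(1.830e+04/2.250e-03) = ln(8.13333e+06) = 15.9115
Step 3: 1/T₂ - 1/T₁ = 1/499 - 1/327 = -1.054096e-03 K⁻¹
Step 4: Eₐ = -R × ln(k₂/k₁) / (1/T₂ - 1/T₁) = -8.314 × 15.9115 / -1.054096e-03
Step 5: Eₐ = 1.2550e+05 J/mol = 125.5 kJ/mol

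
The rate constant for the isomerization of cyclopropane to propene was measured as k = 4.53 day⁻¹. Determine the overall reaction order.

first order (1)

Step 1: The units of k for an nth-order reaction are (concentration)^(1-n)·(time)⁻¹.
Step 2: Here k has units day⁻¹, so the concentration exponent is 0.
Step 3: 1 - n = 0 ⇒ n = 1. The reaction is first order.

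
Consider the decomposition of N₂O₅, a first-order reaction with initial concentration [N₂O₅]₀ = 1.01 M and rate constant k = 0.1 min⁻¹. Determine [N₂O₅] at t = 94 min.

8.355e-05 M

Step 1: For a first-order reaction: [N₂O₅] = [N₂O₅]₀ × e^(-kt)
Step 2: [N₂O₅] = 1.01 × e^(-0.1 × 94)
Step 3: [N₂O₅] = 1.01 × e^(-9.4)
Step 4: [N₂O₅] = 1.01 × 8.27241e-05 = 8.355e-05 M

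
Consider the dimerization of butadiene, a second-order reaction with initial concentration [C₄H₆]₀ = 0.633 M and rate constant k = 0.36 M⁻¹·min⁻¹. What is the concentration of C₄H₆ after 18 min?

0.1241 M

Step 1: For a second-order reaction: 1/[C₄H₆] = 1/[C₄H₆]₀ + kt
Step 2: 1/[C₄H₆] = 1/0.633 + 0.36 × 18
Step 3: 1/[C₄H₆] = 1.58 + 6.48 = 8.06
Step 4: [C₄H₆] = 1/8.06 = 0.1241 M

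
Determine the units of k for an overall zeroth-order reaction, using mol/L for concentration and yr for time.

mol/L·yr⁻¹

Step 1: For overall order n, rate = k × (concentration)^n.
Step 2: Rate has units mol/L·yr⁻¹; concentration term has units (mol/L)^0.
Step 3: k = rate / (concentration)^n, so units of k = (mol/L)^(1-0)·yr⁻¹ = mol/L·yr⁻¹.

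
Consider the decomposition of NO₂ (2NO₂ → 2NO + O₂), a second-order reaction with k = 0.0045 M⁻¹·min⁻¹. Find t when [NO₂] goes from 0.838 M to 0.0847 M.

2358 min

Step 1: For second-order: t = (1/[NO₂] - 1/[NO₂]₀)/k
Step 2: t = (1/0.0847 - 1/0.838)/0.0045
Step 3: t = (11.81 - 1.193)/0.0045
Step 4: t = 10.61/0.0045 = 2358 min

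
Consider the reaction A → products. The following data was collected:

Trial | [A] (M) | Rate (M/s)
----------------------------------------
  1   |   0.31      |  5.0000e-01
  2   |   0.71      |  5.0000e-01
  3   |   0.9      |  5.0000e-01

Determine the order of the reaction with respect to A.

zeroth order (0)

Step 1: Compare trials - when concentration changes, rate stays constant.
Step 2: rate₂/rate₁ = 5.0000e-01/5.0000e-01 = 1
Step 3: [A]₂/[A]₁ = 0.71/0.31 = 2.29
Step 4: Since rate ratio ≈ (conc ratio)^0, the reaction is zeroth order.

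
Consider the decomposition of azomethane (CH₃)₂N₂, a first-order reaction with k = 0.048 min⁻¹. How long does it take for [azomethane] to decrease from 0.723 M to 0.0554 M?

53.52 min

Step 1: For first-order: t = ln([azomethane]₀/[azomethane])/k
Step 2: t = ln(0.723/0.0554)/0.048
Step 3: t = ln(13.05)/0.048
Step 4: t = 2.569/0.048 = 53.52 min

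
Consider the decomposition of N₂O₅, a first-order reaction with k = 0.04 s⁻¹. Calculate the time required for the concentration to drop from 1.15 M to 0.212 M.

42.27 s

Step 1: For first-order: t = ln([N₂O₅]₀/[N₂O₅])/k
Step 2: t = ln(1.15/0.212)/0.04
Step 3: t = ln(5.425)/0.04
Step 4: t = 1.691/0.04 = 42.27 s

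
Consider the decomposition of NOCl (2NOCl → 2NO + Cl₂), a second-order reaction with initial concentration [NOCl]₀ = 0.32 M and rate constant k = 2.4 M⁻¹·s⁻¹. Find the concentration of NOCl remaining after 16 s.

0.02408 M

Step 1: For a second-order reaction: 1/[NOCl] = 1/[NOCl]₀ + kt
Step 2: 1/[NOCl] = 1/0.32 + 2.4 × 16
Step 3: 1/[NOCl] = 3.125 + 38.4 = 41.52
Step 4: [NOCl] = 1/41.52 = 0.02408 M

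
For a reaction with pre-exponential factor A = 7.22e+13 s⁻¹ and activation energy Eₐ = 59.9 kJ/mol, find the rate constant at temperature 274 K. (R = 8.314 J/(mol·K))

2.75e+02 s⁻¹

Step 1: Use the Arrhenius equation: k = A × exp(-Eₐ/RT)
Step 2: Convert Eₐ to J/mol: 59.9 kJ/mol = 59900 J/mol
Step 3: Calculate the exponent: -Eₐ/(RT) = -59900/(8.314 × 274) = -26.29458
Step 4: k = 7.22e+13 × exp(-26.29458)
Step 5: k = 7.22e+13 × 3.80548e-12 = 2.7476e+02 s⁻¹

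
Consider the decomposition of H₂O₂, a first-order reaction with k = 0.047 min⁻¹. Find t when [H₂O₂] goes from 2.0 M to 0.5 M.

29.5 min

Step 1: For first-order: t = ln([H₂O₂]₀/[H₂O₂])/k
Step 2: t = ln(2.0/0.5)/0.047
Step 3: t = ln(4)/0.047
Step 4: t = 1.386/0.047 = 29.5 min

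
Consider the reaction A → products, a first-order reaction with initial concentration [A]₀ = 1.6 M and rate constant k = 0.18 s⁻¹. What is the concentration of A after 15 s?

0.1075 M

Step 1: For a first-order reaction: [A] = [A]₀ × e^(-kt)
Step 2: [A] = 1.6 × e^(-0.18 × 15)
Step 3: [A] = 1.6 × e^(-2.7)
Step 4: [A] = 1.6 × 0.0672055 = 0.1075 M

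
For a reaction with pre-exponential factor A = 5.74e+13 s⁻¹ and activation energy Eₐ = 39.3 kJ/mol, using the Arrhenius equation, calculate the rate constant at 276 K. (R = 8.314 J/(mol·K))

2.09e+06 s⁻¹

Step 1: Use the Arrhenius equation: k = A × exp(-Eₐ/RT)
Step 2: Convert Eₐ to J/mol: 39.3 kJ/mol = 39300 J/mol
Step 3: Calculate the exponent: -Eₐ/(RT) = -39300/(8.314 × 276) = -17.12669
Step 4: k = 5.74e+13 × exp(-17.12669)
Step 5: k = 5.74e+13 × 3.64731e-08 = 2.0936e+06 s⁻¹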